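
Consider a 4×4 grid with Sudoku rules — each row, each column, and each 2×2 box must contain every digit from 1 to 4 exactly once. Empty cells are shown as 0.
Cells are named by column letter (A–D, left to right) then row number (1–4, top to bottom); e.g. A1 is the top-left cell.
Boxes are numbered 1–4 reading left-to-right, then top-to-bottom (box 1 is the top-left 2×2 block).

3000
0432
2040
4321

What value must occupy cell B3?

1

Row 3 already contains {2, 4}.
Column B already contains {3, 4}.
Its 2×2 block (box 3) already contains {2, 3, 4}.
The only value from 1–4 not eliminated is 1, so B3 = 1.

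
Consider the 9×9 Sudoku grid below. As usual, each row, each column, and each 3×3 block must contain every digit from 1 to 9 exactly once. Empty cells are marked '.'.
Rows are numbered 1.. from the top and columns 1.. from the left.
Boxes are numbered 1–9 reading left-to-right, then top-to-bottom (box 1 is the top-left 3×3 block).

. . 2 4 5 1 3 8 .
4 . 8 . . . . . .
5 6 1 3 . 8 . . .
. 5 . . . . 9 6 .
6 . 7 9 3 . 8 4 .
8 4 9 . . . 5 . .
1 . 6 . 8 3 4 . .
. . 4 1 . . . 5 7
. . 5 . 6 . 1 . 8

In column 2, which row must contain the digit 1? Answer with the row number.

Consider where 1 can go in column 2.
row 1, column 2 is out (row 1 already has a 1).
row 2, column 2 is out (box 1 already has a 1).
row 7, column 2 is out (row 7 already has a 1).
row 8, column 2 is out (row 8 already has a 1).
row 9, column 2 is out (row 9 already has a 1).
So the only cell in column 2 that can hold 1 is row 5, column 2.
That is row 5.

5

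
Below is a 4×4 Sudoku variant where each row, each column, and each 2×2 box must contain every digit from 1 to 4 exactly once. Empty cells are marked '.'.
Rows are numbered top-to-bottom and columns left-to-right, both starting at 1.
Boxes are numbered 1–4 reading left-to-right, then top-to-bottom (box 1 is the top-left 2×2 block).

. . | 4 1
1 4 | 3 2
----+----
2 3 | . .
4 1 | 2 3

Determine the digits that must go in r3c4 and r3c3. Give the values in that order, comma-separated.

4,1

For r3c4:
  Row 3 already contains {2, 3}.
  Column 4 already contains {1, 2, 3}.
  Its 2×2 block (box 4) already contains {2, 3}.
  The only value from 1–4 not eliminated is 4, so r3c4 = 4.
For r3c3:
  Row 3 already contains {2, 3}.
  Column 3 already contains {2, 3, 4}.
  Its 2×2 block (box 4) already contains {2, 3}.
  The only value from 1–4 not eliminated is 1, so r3c3 = 1.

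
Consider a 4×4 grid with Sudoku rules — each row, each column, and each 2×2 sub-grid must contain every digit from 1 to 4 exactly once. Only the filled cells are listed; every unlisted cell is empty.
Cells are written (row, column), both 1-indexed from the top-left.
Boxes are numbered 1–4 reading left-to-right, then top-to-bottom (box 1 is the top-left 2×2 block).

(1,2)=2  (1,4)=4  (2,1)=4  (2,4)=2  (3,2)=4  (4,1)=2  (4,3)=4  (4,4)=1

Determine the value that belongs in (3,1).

Cell (3,1) itself could take any of {1, 3} by direct elimination.
Consider where 1 can go in box 3.
(4,2) is out (row 4 already has a 1).
So the only cell in box 3 that can hold 1 is (3,1).
Therefore (3,1) = 1.

1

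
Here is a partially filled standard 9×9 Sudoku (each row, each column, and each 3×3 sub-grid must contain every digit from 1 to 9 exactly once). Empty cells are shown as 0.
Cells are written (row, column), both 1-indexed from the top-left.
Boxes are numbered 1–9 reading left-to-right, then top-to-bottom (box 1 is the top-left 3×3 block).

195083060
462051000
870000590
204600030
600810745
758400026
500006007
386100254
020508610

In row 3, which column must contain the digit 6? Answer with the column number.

5

Consider where 6 can go in row 3.
(3,3) is out (column 3 already has a 6).
(3,4) is out (column 4 already has a 6).
(3,6) is out (column 6 already has a 6).
(3,9) is out (column 9 already has a 6).
So the only cell in row 3 that can hold 6 is (3,5).
That is column 5.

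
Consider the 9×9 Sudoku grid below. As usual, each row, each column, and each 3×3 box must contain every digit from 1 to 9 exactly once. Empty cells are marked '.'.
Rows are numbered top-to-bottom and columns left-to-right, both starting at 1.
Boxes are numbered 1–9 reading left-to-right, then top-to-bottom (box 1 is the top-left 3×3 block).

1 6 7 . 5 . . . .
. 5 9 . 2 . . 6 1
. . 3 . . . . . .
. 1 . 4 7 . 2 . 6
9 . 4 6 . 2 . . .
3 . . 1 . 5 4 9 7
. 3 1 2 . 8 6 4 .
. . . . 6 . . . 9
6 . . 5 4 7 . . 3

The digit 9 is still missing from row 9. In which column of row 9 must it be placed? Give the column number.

2

Consider where 9 can go in row 9.
r9c3 is out (column 3 already has a 9).
r9c7 is out (box 9 already has a 9).
r9c8 is out (column 8 already has a 9).
So the only cell in row 9 that can hold 9 is r9c2.
That is column 2.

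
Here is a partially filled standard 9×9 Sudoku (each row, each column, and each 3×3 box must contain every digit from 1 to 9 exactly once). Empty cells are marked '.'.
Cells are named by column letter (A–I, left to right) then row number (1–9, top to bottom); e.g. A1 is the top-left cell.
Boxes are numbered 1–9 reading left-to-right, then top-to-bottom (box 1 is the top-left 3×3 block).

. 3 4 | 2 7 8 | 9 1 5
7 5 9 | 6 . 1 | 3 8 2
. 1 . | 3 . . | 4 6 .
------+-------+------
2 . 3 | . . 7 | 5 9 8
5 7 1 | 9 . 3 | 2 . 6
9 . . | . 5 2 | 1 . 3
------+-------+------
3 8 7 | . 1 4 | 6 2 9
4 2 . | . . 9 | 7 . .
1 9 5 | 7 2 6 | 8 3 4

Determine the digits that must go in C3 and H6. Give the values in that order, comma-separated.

For C3:
  Consider where 2 can go in row 3.
  A3 is out (column A already has a 2).
  E3 is out (column E already has a 2).
  F3 is out (column F already has a 2).
  I3 is out (column I already has a 2).
  So the only cell in row 3 that can hold 2 is C3.
  So C3 = 2.
For H6:
  Consider where 7 can go in column H.
  H5 is out (row 5 already has a 7).
  H8 is out (row 8 already has a 7).
  So the only cell in column H that can hold 7 is H6.
  So H6 = 7.

2,7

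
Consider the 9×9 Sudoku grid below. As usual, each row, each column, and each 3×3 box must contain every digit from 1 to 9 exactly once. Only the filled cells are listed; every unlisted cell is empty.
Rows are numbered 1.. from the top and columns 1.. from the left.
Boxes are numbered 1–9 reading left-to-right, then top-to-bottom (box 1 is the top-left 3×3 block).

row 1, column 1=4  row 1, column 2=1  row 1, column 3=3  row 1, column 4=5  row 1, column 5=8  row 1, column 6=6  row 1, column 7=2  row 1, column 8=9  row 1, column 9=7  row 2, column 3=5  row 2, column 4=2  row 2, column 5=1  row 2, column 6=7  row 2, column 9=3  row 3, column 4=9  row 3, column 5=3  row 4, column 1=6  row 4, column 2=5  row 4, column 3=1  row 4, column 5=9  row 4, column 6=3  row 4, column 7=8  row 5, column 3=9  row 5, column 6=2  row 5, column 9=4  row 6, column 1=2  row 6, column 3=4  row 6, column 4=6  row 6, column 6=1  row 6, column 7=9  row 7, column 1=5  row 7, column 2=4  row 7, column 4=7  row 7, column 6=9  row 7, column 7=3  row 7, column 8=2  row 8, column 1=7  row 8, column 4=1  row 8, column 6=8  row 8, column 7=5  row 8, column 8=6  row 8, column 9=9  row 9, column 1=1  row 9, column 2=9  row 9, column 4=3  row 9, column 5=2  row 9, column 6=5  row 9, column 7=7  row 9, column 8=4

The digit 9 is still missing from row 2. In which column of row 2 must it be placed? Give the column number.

Consider where 9 can go in row 2.
row 2, column 2 is out (column 2 already has a 9).
row 2, column 7 is out (column 7 already has a 9).
row 2, column 8 is out (column 8 already has a 9).
So the only cell in row 2 that can hold 9 is row 2, column 1.
That is column 1.

1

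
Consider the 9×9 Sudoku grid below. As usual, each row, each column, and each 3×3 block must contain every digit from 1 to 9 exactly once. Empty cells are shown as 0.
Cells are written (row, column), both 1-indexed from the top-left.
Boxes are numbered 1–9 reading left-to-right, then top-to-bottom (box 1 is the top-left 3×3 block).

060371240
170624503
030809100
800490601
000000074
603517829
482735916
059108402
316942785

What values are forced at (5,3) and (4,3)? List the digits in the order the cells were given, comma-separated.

For (5,3):
  Consider where 1 can go in row 5.
  (5,1) is out (column 1 already has a 1). (5,2) is out (column 2 already has a 1). (5,4) is out (column 4 already has a 1). (5,5) is out (column 5 already has a 1). The remaining empty cells in row 5 are similarly blocked.
  So the only cell in row 5 that can hold 1 is (5,3).
  So (5,3) = 1.
For (4,3):
  Consider where 7 can go in box 4.
  (4,2) is out (column 2 already has a 7).
  (5,1) is out (row 5 already has a 7).
  (5,2) is out (row 5 already has a 7).
  (5,3) is out (row 5 already has a 7).
  (6,2) is out (row 6 already has a 7).
  So the only cell in box 4 that can hold 7 is (4,3).
  So (4,3) = 7.

1,7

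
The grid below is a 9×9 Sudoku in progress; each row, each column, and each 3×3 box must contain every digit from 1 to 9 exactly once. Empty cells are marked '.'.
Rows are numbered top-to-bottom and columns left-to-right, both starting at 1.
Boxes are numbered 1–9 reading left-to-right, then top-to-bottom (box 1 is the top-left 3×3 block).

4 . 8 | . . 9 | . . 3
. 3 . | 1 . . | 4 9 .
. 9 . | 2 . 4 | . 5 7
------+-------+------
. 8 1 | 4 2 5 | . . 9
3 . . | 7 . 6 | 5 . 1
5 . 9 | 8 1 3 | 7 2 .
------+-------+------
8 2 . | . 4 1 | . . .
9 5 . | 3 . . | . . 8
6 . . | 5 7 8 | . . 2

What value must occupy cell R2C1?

Cell R2C1 itself could take any of {2, 7} by direct elimination.
Consider where 2 can go in column 1.
R3C1 is out (row 3 already has a 2).
R4C1 is out (row 4 already has a 2).
So the only cell in column 1 that can hold 2 is R2C1.
Therefore R2C1 = 2.

2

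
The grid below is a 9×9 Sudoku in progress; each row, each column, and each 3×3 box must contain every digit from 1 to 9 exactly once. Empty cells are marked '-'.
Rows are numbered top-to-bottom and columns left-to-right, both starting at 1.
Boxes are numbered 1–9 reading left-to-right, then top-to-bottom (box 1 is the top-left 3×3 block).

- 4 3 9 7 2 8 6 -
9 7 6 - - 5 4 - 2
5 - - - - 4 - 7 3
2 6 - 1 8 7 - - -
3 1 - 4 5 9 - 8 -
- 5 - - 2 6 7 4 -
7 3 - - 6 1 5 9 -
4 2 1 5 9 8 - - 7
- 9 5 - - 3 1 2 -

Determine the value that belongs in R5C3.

7

Row 5 already contains {1, 3, 4, 5, 8, 9}.
Column 3 already contains {1, 3, 5, 6}.
Its 3×3 block (box 4) already contains {1, 2, 3, 5, 6}.
The only value from 1–9 not eliminated is 7, so R5C3 = 7.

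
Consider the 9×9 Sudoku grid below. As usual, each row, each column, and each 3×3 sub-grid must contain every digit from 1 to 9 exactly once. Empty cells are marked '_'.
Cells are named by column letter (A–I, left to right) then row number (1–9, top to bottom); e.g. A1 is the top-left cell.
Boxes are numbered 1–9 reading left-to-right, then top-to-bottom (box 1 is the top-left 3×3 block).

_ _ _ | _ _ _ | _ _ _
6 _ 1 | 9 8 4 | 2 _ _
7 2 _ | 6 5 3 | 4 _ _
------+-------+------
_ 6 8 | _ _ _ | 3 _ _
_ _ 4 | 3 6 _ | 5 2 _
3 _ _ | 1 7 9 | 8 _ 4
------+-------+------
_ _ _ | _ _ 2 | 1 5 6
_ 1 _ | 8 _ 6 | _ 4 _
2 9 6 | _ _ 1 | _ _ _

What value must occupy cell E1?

1

Cell E1 itself could take any of {1, 2} by direct elimination.
Consider where 1 can go in column E.
E4 is out (box 5 already has a 1).
E7 is out (row 7 already has a 1).
E8 is out (row 8 already has a 1).
E9 is out (row 9 already has a 1).
So the only cell in column E that can hold 1 is E1.
Therefore E1 = 1.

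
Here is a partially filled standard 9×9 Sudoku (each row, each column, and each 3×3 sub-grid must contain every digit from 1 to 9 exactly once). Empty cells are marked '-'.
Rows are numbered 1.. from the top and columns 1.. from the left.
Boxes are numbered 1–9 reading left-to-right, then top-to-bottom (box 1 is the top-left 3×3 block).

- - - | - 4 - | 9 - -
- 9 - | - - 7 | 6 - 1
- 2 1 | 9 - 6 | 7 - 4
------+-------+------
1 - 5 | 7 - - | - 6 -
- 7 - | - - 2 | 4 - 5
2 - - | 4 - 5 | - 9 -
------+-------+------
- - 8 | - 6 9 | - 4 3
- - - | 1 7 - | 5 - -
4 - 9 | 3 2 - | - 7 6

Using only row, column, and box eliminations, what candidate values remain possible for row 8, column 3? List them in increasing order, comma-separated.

2,3,6

Row 8 already contains {1, 5, 7}.
Column 3 already contains {1, 5, 8, 9}.
Its 3×3 block (box 7) already contains {4, 8, 9}.
Removing those from 1–9 leaves {2, 3, 6} as the candidates for row 8, column 3.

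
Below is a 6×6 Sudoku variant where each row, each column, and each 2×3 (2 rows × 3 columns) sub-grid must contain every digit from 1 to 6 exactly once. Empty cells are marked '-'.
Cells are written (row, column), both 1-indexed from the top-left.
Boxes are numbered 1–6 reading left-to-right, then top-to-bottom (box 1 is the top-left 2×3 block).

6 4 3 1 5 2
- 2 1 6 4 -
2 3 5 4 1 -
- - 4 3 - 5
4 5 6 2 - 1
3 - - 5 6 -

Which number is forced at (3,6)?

Row 3 already contains {1, 2, 3, 4, 5}.
Column 6 already contains {1, 2, 5}.
Its 2×3 block (box 4) already contains {1, 3, 4, 5}.
The only value from 1–6 not eliminated is 6, so (3,6) = 6.

6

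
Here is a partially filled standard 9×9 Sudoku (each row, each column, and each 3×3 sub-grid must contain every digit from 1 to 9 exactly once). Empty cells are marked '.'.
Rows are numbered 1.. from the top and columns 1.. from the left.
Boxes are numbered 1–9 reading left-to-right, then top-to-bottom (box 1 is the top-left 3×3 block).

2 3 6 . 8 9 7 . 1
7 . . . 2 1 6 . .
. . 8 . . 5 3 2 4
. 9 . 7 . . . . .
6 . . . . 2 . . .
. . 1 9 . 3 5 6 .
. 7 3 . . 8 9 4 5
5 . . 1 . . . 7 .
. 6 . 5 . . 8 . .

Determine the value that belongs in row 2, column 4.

3

Cell row 2, column 4 itself could take any of {3, 4} by direct elimination.
Consider where 3 can go in box 2.
row 1, column 4 is out (row 1 already has a 3).
row 3, column 4 is out (row 3 already has a 3).
row 3, column 5 is out (row 3 already has a 3).
So the only cell in box 2 that can hold 3 is row 2, column 4.
Therefore row 2, column 4 = 3.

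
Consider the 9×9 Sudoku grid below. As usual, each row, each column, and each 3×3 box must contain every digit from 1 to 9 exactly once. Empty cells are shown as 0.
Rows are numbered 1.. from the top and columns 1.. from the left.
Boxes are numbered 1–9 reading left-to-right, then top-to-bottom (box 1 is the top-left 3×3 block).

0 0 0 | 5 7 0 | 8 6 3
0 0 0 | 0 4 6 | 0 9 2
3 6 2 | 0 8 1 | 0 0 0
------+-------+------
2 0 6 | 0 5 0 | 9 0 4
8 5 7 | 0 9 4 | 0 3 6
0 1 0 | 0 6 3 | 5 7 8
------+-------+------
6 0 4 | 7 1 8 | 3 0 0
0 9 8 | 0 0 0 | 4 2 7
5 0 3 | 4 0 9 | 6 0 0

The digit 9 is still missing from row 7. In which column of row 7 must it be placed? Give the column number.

Consider where 9 can go in row 7.
row 7, column 2 is out (column 2 already has a 9).
row 7, column 8 is out (column 8 already has a 9).
So the only cell in row 7 that can hold 9 is row 7, column 9.
That is column 9.

9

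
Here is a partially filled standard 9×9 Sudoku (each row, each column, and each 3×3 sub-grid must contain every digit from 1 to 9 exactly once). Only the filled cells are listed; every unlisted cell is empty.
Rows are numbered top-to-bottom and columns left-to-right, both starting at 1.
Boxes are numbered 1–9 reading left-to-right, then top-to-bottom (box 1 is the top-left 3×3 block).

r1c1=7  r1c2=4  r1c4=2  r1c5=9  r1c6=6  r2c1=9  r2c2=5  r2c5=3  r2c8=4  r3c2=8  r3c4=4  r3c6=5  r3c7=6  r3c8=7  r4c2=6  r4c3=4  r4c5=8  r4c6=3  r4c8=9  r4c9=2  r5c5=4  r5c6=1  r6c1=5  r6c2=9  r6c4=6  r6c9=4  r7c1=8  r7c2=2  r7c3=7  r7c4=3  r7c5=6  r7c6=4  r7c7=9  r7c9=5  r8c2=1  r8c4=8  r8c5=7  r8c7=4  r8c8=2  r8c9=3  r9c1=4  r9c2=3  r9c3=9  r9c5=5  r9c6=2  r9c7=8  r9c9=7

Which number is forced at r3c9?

9

Cell r3c9 itself could take any of {1, 9} by direct elimination.
Consider where 9 can go in box 3.
r1c7 is out (row 1 already has a 9).
r1c8 is out (row 1 already has a 9).
r1c9 is out (row 1 already has a 9).
r2c7 is out (row 2 already has a 9).
r2c9 is out (row 2 already has a 9).
So the only cell in box 3 that can hold 9 is r3c9.
Therefore r3c9 = 9.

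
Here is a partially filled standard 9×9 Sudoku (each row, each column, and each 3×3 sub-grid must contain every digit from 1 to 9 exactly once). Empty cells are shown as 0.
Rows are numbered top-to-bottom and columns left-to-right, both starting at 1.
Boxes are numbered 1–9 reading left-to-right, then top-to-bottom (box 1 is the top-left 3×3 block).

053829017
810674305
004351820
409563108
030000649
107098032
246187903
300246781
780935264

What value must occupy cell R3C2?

Cell R3C2 itself could take any of {6, 7, 9} by direct elimination.
Consider where 7 can go in box 1.
R1C1 is out (row 1 already has a 7).
R2C3 is out (row 2 already has a 7).
R3C1 is out (column 1 already has a 7).
So the only cell in box 1 that can hold 7 is R3C2.
Therefore R3C2 = 7.

7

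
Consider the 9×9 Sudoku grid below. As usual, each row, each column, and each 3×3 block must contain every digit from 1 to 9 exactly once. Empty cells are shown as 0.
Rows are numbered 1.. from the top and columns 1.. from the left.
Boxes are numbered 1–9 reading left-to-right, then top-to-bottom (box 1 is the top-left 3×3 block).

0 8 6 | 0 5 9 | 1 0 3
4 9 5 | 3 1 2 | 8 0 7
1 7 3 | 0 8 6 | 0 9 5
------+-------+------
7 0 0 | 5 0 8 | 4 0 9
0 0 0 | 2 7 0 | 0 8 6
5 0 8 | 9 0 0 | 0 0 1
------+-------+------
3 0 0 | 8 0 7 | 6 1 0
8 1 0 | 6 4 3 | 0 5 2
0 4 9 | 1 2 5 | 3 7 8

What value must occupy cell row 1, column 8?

Cell row 1, column 8 itself could take any of {2, 4} by direct elimination.
Consider where 4 can go in box 3.
row 2, column 8 is out (row 2 already has a 4).
row 3, column 7 is out (column 7 already has a 4).
So the only cell in box 3 that can hold 4 is row 1, column 8.
Therefore row 1, column 8 = 4.

4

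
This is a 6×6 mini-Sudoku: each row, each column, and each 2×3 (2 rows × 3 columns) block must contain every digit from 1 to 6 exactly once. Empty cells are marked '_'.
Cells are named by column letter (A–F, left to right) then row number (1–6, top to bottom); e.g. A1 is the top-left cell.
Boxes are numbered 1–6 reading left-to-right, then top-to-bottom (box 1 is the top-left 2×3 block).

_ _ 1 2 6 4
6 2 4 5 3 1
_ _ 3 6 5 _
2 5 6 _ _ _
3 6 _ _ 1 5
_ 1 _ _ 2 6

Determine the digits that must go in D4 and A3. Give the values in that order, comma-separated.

1,1

For D4:
  Consider where 1 can go in column D.
  D5 is out (row 5 already has a 1).
  D6 is out (row 6 already has a 1).
  So the only cell in column D that can hold 1 is D4.
  So D4 = 1.
For A3:
  Consider where 1 can go in box 3.
  B3 is out (column B already has a 1).
  So the only cell in box 3 that can hold 1 is A3.
  So A3 = 1.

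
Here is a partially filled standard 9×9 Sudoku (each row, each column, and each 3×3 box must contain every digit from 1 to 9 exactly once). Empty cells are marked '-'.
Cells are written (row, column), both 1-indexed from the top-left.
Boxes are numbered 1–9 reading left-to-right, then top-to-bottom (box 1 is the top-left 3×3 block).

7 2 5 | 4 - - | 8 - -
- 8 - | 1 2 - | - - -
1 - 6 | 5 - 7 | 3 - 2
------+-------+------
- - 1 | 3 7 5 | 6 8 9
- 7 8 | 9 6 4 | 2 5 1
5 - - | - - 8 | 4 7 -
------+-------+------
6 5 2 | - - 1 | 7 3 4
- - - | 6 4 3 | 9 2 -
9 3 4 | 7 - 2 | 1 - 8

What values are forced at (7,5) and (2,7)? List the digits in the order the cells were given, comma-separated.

For (7,5):
  Consider where 9 can go in box 8.
  (7,4) is out (column 4 already has a 9).
  (9,5) is out (row 9 already has a 9).
  So the only cell in box 8 that can hold 9 is (7,5).
  So (7,5) = 9.
For (2,7):
  Row 2 already contains {1, 2, 8}.
  Column 7 already contains {1, 2, 3, 4, 6, 7, 8, 9}.
  Its 3×3 block (box 3) already contains {2, 3, 8}.
  The only value from 1–9 not eliminated is 5, so (2,7) = 5.

9,5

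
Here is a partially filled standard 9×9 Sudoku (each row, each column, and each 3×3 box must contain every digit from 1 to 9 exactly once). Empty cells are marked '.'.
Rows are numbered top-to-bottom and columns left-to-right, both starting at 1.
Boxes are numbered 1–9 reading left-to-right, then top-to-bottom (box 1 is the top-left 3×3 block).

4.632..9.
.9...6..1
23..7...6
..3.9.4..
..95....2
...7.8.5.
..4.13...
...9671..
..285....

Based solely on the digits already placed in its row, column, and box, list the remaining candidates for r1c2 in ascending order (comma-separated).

Row 1 already contains {2, 3, 4, 6, 9}.
Column 2 already contains {3, 9}.
Its 3×3 block (box 1) already contains {2, 3, 4, 6, 9}.
Removing those from 1–9 leaves {1, 5, 7, 8} as the candidates for r1c2.

1,5,7,8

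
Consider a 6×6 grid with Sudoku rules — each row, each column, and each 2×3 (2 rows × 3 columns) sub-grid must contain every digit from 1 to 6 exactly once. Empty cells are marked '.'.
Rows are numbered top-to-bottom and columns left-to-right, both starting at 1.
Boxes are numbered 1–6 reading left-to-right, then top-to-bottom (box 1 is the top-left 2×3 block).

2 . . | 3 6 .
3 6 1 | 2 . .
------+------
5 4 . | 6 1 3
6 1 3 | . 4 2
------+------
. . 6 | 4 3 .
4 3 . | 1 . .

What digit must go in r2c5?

5

Row 2 already contains {1, 2, 3, 6}.
Column 5 already contains {1, 3, 4, 6}.
Its 2×3 block (box 2) already contains {2, 3, 6}.
The only value from 1–6 not eliminated is 5, so r2c5 = 5.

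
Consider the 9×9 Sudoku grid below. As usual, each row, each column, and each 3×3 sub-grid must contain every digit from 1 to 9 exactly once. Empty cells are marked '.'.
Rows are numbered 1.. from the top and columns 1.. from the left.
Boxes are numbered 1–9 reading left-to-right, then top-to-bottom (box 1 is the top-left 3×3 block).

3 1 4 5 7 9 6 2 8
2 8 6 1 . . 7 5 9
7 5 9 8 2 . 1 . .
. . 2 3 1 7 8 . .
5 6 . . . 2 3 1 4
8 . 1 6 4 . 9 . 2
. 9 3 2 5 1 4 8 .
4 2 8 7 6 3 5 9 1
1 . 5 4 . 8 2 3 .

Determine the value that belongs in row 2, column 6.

Row 2 already contains {1, 2, 5, 6, 7, 8, 9}.
Column 6 already contains {1, 2, 3, 7, 8, 9}.
Its 3×3 block (box 2) already contains {1, 2, 5, 7, 8, 9}.
The only value from 1–9 not eliminated is 4, so row 2, column 6 = 4.

4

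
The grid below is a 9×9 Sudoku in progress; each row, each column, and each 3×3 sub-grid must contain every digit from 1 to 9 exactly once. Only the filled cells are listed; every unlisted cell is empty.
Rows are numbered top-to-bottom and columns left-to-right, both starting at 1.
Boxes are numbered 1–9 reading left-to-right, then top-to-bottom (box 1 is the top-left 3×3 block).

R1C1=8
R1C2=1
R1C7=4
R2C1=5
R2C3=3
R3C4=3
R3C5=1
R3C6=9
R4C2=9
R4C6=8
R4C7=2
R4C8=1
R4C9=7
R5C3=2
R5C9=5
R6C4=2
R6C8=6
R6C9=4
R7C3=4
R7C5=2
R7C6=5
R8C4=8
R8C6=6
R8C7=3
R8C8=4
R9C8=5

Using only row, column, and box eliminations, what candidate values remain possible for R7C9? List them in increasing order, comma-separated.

Row 7 already contains {2, 4, 5}.
Column 9 already contains {4, 5, 7}.
Its 3×3 block (box 9) already contains {3, 4, 5}.
Removing those from 1–9 leaves {1, 6, 8, 9} as the candidates for R7C9.

1,6,8,9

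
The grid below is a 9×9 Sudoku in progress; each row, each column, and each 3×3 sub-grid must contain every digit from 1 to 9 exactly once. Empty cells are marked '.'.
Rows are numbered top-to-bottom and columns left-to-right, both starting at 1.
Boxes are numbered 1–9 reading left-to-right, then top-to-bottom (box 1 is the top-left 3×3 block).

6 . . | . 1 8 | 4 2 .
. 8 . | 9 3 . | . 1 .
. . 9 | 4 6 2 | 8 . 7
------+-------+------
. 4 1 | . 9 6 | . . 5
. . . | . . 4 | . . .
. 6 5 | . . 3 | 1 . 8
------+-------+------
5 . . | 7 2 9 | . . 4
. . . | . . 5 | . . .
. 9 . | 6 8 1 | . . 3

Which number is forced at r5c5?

5

Cell r5c5 itself could take any of {5, 7} by direct elimination.
Consider where 5 can go in column 5.
r6c5 is out (row 6 already has a 5).
r8c5 is out (row 8 already has a 5).
So the only cell in column 5 that can hold 5 is r5c5.
Therefore r5c5 = 5.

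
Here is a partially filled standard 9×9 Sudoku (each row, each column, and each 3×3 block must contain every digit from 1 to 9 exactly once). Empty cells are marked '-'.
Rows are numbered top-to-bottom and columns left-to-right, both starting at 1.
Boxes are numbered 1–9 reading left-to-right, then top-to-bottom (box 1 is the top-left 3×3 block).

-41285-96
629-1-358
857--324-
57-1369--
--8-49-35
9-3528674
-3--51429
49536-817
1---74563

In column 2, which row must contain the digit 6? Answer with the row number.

Consider where 6 can go in column 2.
R6C2 is out (row 6 already has a 6).
R9C2 is out (row 9 already has a 6).
So the only cell in column 2 that can hold 6 is R5C2.
That is row 5.

5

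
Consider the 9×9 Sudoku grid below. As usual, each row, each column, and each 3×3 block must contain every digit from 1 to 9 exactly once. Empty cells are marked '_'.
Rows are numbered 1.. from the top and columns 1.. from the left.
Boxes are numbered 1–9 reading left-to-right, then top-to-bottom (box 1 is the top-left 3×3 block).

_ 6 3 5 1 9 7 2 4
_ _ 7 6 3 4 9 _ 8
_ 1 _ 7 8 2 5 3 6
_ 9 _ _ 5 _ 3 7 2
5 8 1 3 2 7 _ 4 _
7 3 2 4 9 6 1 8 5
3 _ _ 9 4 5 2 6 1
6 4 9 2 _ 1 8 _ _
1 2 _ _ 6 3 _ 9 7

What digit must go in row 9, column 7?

4

Row 9 already contains {1, 2, 3, 6, 7, 9}.
Column 7 already contains {1, 2, 3, 5, 7, 8, 9}.
Its 3×3 block (box 9) already contains {1, 2, 6, 7, 8, 9}.
The only value from 1–9 not eliminated is 4, so row 9, column 7 = 4.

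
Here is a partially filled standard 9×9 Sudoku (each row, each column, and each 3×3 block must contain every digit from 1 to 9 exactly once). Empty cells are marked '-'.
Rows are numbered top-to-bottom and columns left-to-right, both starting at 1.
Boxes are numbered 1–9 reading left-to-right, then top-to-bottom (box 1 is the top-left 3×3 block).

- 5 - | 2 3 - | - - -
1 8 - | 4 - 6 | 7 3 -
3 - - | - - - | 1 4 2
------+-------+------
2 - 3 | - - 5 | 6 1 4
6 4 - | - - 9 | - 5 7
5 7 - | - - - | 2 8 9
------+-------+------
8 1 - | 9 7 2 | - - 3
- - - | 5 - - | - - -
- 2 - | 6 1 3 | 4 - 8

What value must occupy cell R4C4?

Cell R4C4 itself could take any of {7, 8} by direct elimination.
Consider where 7 can go in row 4.
R4C2 is out (column 2 already has a 7).
R4C5 is out (column 5 already has a 7).
So the only cell in row 4 that can hold 7 is R4C4.
Therefore R4C4 = 7.

7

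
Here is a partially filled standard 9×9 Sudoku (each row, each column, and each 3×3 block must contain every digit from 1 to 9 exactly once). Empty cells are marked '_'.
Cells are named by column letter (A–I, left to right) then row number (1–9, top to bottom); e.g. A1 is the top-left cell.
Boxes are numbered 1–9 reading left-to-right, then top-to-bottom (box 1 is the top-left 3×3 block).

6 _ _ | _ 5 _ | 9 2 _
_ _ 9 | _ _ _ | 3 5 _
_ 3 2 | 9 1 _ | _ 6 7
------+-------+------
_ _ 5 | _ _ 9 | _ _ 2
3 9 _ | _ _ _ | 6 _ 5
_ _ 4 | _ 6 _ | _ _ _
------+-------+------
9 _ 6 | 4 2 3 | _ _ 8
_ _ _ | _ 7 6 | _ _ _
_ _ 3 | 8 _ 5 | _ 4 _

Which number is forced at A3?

5

Cell A3 itself could take any of {4, 5, 8} by direct elimination.
Consider where 5 can go in box 1.
B1 is out (row 1 already has a 5).
C1 is out (row 1 already has a 5).
A2 is out (row 2 already has a 5).
B2 is out (row 2 already has a 5).
So the only cell in box 1 that can hold 5 is A3.
Therefore A3 = 5.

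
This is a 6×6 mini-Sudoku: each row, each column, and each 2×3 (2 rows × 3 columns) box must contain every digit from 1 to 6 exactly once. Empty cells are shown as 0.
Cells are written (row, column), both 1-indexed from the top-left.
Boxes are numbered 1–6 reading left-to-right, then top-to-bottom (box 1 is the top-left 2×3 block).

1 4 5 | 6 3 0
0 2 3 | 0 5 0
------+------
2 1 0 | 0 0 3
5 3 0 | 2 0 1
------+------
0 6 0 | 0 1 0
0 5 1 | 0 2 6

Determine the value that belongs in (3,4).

Cell (3,4) itself could take any of {4, 5} by direct elimination.
Consider where 5 can go in row 3.
(3,3) is out (column 3 already has a 5).
(3,5) is out (column 5 already has a 5).
So the only cell in row 3 that can hold 5 is (3,4).
Therefore (3,4) = 5.

5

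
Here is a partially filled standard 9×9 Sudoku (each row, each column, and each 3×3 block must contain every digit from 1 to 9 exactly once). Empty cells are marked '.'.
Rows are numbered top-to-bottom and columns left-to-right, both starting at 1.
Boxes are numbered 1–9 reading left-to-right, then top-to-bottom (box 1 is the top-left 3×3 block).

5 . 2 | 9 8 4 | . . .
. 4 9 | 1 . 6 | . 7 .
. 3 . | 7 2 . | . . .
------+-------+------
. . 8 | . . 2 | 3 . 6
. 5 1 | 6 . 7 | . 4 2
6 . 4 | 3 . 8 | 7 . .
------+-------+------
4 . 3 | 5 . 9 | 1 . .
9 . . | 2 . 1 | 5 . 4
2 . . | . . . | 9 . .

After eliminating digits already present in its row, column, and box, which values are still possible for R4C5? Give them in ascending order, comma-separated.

1,4,5,9

Row 4 already contains {2, 3, 6, 8}.
Column 5 already contains {2, 8}.
Its 3×3 block (box 5) already contains {2, 3, 6, 7, 8}.
Removing those from 1–9 leaves {1, 4, 5, 9} as the candidates for R4C5.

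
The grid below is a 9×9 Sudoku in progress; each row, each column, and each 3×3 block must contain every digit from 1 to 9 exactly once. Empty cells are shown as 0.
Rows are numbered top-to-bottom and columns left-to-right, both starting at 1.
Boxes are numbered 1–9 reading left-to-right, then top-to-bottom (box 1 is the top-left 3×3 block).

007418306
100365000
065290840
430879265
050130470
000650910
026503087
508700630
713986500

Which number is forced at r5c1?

6

Cell r5c1 itself could take any of {2, 6, 8, 9} by direct elimination.
Consider where 6 can go in column 1.
r1c1 is out (row 1 already has a 6).
r3c1 is out (row 3 already has a 6).
r6c1 is out (row 6 already has a 6).
r7c1 is out (row 7 already has a 6).
So the only cell in column 1 that can hold 6 is r5c1.
Therefore r5c1 = 6.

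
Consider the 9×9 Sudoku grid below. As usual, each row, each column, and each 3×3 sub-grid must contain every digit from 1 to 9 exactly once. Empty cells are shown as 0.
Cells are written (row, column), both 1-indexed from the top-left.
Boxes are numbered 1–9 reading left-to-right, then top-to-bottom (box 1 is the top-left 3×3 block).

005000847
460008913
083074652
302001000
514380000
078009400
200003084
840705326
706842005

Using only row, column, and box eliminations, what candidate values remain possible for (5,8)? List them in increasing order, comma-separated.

6,7,9

Row 5 already contains {1, 3, 4, 5, 8}.
Column 8 already contains {1, 2, 4, 5, 8}.
Its 3×3 block (box 6) already contains {4}.
Removing those from 1–9 leaves {6, 7, 9} as the candidates for (5,8).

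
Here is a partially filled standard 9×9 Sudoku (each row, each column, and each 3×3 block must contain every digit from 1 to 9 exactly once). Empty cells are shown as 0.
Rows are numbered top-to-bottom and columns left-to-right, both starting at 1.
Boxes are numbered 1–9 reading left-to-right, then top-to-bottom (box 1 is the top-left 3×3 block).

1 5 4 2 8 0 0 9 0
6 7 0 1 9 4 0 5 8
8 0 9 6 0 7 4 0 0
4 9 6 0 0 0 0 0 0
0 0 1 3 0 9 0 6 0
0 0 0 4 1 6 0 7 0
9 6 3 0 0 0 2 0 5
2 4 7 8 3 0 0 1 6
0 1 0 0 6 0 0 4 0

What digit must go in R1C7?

Cell R1C7 itself could take any of {3, 6, 7} by direct elimination.
Consider where 6 can go in box 3.
R1C9 is out (column 9 already has a 6).
R2C7 is out (row 2 already has a 6).
R3C8 is out (row 3 already has a 6).
R3C9 is out (row 3 already has a 6).
So the only cell in box 3 that can hold 6 is R1C7.
Therefore R1C7 = 6.

6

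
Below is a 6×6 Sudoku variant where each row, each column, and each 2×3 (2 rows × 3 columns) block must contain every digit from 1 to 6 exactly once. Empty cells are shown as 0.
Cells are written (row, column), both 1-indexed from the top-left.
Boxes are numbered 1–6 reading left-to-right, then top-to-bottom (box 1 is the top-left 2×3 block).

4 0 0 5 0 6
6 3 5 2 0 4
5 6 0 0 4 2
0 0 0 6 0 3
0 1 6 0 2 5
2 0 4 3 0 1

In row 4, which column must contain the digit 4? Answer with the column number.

2

Consider where 4 can go in row 4.
(4,1) is out (column 1 already has a 4).
(4,3) is out (column 3 already has a 4).
(4,5) is out (column 5 already has a 4).
So the only cell in row 4 that can hold 4 is (4,2).
That is column 2.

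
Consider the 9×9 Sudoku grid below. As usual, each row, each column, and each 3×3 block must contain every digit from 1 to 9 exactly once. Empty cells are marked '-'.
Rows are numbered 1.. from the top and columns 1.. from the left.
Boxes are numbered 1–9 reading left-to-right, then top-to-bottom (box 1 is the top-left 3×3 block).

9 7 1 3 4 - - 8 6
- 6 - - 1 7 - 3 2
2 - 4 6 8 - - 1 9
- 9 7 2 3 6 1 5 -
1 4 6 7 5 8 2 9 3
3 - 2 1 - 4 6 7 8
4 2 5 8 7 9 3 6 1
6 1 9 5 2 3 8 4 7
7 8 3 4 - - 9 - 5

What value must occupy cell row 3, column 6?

Row 3 already contains {1, 2, 4, 6, 8, 9}.
Column 6 already contains {3, 4, 6, 7, 8, 9}.
Its 3×3 block (box 2) already contains {1, 3, 4, 6, 7, 8}.
The only value from 1–9 not eliminated is 5, so row 3, column 6 = 5.

5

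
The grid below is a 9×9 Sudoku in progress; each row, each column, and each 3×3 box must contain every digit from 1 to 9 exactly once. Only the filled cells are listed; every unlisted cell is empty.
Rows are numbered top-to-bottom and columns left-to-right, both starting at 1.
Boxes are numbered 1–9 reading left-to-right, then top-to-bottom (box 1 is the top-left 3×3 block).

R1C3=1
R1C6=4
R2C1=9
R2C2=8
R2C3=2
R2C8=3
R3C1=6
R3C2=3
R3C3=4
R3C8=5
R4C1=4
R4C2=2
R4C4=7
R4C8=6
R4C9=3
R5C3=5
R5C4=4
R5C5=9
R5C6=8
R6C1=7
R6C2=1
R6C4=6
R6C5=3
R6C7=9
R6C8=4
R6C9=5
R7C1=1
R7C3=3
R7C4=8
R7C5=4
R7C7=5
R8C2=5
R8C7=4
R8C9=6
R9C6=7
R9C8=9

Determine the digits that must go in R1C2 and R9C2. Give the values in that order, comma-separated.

For R1C2:
  Row 1 already contains {1, 4}.
  Column 2 already contains {1, 2, 3, 5, 8}.
  Its 3×3 block (box 1) already contains {1, 2, 3, 4, 6, 8, 9}.
  The only value from 1–9 not eliminated is 7, so R1C2 = 7.
For R9C2:
  Consider where 4 can go in column 2.
  R1C2 is out (row 1 already has a 4).
  R5C2 is out (row 5 already has a 4).
  R7C2 is out (row 7 already has a 4).
  So the only cell in column 2 that can hold 4 is R9C2.
  So R9C2 = 4.

7,4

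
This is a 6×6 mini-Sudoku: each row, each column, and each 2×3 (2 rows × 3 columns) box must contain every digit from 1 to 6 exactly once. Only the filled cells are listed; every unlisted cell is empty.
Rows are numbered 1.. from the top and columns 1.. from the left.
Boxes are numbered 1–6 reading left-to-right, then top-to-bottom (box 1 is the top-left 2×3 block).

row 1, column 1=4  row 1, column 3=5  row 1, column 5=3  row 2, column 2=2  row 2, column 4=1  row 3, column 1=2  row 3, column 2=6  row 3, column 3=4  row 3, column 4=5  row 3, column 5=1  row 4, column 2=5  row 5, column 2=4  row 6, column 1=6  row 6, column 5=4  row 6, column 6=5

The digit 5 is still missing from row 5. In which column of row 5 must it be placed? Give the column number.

Consider where 5 can go in row 5.
row 5, column 3 is out (column 3 already has a 5).
row 5, column 4 is out (column 4 already has a 5).
row 5, column 5 is out (box 6 already has a 5).
row 5, column 6 is out (column 6 already has a 5).
So the only cell in row 5 that can hold 5 is row 5, column 1.
That is column 1.

1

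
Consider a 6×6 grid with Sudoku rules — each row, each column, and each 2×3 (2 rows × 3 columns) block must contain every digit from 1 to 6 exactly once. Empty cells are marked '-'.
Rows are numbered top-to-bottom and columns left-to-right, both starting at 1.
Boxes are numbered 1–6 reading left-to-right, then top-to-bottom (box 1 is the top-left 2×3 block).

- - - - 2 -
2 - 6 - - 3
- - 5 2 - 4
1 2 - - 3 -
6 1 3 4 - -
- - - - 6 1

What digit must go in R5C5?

Row 5 already contains {1, 3, 4, 6}.
Column 5 already contains {2, 3, 6}.
Its 2×3 block (box 6) already contains {1, 4, 6}.
The only value from 1–6 not eliminated is 5, so R5C5 = 5.

5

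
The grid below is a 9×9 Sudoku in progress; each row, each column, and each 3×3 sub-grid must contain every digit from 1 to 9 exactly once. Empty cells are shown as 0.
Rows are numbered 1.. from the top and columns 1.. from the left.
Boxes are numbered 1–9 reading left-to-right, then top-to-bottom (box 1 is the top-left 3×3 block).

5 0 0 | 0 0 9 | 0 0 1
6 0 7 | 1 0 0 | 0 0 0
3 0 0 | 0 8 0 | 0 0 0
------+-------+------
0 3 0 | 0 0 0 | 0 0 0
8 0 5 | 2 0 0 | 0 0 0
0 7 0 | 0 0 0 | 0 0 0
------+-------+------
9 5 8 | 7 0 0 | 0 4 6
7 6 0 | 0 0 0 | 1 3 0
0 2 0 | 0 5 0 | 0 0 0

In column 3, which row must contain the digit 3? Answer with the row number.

9

Consider where 3 can go in column 3.
row 1, column 3 is out (box 1 already has a 3).
row 3, column 3 is out (row 3 already has a 3).
row 4, column 3 is out (row 4 already has a 3).
row 6, column 3 is out (box 4 already has a 3).
row 8, column 3 is out (row 8 already has a 3).
So the only cell in column 3 that can hold 3 is row 9, column 3.
That is row 9.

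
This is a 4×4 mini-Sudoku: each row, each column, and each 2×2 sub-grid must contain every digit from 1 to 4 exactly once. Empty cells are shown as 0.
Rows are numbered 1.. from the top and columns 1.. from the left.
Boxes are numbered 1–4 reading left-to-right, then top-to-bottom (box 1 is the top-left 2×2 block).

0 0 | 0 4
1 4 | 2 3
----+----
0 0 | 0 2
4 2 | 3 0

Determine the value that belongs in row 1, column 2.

Row 1 already contains {4}.
Column 2 already contains {2, 4}.
Its 2×2 block (box 1) already contains {1, 4}.
The only value from 1–4 not eliminated is 3, so row 1, column 2 = 3.

3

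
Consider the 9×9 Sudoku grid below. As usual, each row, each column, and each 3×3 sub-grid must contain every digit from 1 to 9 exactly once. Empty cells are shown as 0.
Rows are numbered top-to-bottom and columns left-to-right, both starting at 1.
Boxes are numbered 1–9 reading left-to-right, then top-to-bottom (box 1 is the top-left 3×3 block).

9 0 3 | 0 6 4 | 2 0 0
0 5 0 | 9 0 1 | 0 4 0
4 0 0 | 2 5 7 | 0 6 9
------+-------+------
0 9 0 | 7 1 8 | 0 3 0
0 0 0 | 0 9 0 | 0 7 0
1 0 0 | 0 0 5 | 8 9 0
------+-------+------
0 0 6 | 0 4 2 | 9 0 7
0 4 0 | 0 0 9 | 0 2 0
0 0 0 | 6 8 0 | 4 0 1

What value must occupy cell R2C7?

7

Cell R2C7 itself could take any of {3, 7} by direct elimination.
Consider where 7 can go in box 3.
R1C8 is out (column 8 already has a 7).
R1C9 is out (column 9 already has a 7).
R2C9 is out (column 9 already has a 7).
R3C7 is out (row 3 already has a 7).
So the only cell in box 3 that can hold 7 is R2C7.
Therefore R2C7 = 7.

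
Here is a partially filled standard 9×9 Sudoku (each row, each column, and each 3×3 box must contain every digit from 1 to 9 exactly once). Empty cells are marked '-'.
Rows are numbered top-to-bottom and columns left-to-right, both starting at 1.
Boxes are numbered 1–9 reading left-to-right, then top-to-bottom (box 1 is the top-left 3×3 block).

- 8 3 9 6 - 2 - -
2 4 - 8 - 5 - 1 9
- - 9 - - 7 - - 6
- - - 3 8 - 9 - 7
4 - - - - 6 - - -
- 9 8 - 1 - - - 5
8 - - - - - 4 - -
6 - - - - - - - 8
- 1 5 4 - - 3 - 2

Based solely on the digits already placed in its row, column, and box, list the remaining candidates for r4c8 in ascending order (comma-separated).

2,4,6

Row 4 already contains {3, 7, 8, 9}.
Column 8 already contains {1}.
Its 3×3 block (box 6) already contains {5, 7, 9}.
Removing those from 1–9 leaves {2, 4, 6} as the candidates for r4c8.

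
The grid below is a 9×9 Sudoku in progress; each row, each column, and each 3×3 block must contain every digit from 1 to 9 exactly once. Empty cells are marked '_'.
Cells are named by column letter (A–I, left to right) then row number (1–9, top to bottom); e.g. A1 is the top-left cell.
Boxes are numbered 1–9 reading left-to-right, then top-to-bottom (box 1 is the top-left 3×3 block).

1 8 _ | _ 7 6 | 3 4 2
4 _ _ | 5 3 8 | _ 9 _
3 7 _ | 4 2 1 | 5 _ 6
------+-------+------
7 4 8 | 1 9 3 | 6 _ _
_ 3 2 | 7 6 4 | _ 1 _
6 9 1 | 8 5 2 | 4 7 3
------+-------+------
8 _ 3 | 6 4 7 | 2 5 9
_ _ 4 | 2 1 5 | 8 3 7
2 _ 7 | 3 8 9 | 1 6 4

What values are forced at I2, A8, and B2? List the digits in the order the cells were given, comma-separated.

For I2:
  Row 2 already contains {3, 4, 5, 8, 9}.
  Column I already contains {2, 3, 4, 6, 7, 9}.
  Its 3×3 block (box 3) already contains {2, 3, 4, 5, 6, 9}.
  The only value from 1–9 not eliminated is 1, so I2 = 1.
For A8:
  Row 8 already contains {1, 2, 3, 4, 5, 7, 8}.
  Column A already contains {1, 2, 3, 4, 6, 7, 8}.
  Its 3×3 block (box 7) already contains {2, 3, 4, 7, 8}.
  The only value from 1–9 not eliminated is 9, so A8 = 9.
For B2:
  Consider where 2 can go in row 2.
  C2 is out (column C already has a 2).
  G2 is out (column G already has a 2).
  I2 is out (column I already has a 2).
  So the only cell in row 2 that can hold 2 is B2.
  So B2 = 2.

1,9,2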